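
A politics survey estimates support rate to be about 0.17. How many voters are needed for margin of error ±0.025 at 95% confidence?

n = z²p(1-p)/E² = 1.96²×0.17×0.83/0.025² = 867.3 → n = 868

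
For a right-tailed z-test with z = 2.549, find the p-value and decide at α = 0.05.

p = P(Z > 2.549) = 1 - Φ(2.549) ≈ 0.0054. Since p < 0.05, reject H₀ (significant) at α = 0.05.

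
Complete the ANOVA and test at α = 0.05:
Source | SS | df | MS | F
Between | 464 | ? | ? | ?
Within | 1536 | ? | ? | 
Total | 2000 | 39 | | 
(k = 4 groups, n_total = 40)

df_between = 3, df_within = 36. MS_between = 154.67, MS_within = 42.67. F = 3.625, F_crit ≈ 2.866. Reject H₀.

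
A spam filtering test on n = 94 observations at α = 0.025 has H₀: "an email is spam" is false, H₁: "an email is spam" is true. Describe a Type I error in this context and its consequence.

Type I error: rejecting H₀ when it is true — concluding that an email is spam when in fact it is not. Consequence: a legitimate email is sent to the spam folder and the user misses it.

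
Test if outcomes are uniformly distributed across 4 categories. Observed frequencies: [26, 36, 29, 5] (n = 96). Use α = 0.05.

Expected = 24 each. χ² = Σ(O-E)²/E = 22.25. df = 3, critical value = 7.815. Reject H₀.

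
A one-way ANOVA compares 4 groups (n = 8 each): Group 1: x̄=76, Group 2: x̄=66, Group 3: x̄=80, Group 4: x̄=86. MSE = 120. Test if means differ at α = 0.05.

Grand mean = 77.0. SS_between = 1696.0, MS_between = 565.33. F = 4.711, F_crit ≈ 2.947. Reject H₀.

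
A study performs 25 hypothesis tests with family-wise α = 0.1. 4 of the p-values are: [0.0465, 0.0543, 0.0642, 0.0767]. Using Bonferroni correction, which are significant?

Bonferroni α = 0.1/25 = 0.004. None of the given p-values are significant.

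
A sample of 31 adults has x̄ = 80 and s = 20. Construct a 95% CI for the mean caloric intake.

CI = x̄ ± t*(s/√n) = 80 ± 2.042(20/√31) = (72.66, 87.34)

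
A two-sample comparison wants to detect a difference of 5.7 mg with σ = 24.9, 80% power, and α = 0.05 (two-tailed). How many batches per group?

n per group = 2(z_α/2 + z_β)²σ²/d² = 2×(1.96 + 0.84)²×24.9²/5.7² = 299.2 → n = 300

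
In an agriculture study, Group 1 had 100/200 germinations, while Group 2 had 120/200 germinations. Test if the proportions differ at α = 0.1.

p̂₁ = 0.5, p̂₂ = 0.6, pooled p̂ = 0.55. z = -2.01. Critical: ±1.645. Reject H₀.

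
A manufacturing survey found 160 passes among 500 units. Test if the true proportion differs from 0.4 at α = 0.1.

p̂ = 0.32, p₀ = 0.4. z = (p̂ - p₀)/√(p₀(1-p₀)/n) = -3.651. Critical: ±1.645. Reject H₀.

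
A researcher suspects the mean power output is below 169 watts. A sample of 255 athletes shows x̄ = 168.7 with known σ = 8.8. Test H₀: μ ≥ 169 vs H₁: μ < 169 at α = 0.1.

z = -0.544. Critical value: -1.28. Fail to reject H₀.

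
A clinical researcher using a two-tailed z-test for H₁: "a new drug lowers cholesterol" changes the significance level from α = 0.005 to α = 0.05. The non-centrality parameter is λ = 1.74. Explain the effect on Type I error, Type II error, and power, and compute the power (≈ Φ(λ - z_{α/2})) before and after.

Increasing α from 0.005 to 0.05:
• Type I error rate increases (α is the Type I rate by definition).
• Critical value moves from z_{α/2} = 2.807 to 1.96, so power = Φ(λ - z_{α/2}) goes from Φ(1.74 - 2.807) = 0.143 to Φ(1.74 - 1.96) = 0.413.
• Type II error rate β = 1 - power therefore decreases (0.857 → 0.587).
Appropriate when false negatives are costly — here, shelving an effective drug — patients miss out on a treatment that would have helped.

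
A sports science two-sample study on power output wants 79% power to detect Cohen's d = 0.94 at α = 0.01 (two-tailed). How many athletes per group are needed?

z_{α/2} = 2.576, z_β = Φ⁻¹(0.79) = 0.806. For large effect (d = 0.94): n per group = 2(z_{α/2} + z_β)²/d² = 2(2.576 + 0.806)²/0.94² = 25.9 → 26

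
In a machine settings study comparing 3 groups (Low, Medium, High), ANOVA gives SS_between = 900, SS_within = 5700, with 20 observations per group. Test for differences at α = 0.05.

df_between = 2, df_within = 57. F = MS_between/MS_within = 450.0/100.0 = 4.5. F_crit ≈ 3.159. Reject H₀. At least one mean differs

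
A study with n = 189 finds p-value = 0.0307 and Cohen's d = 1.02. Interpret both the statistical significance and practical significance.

Statistically significant (p = 0.0307 < 0.05). Cohen's d = 1.02 indicates a large effect size. Both statistical and practical significance should be considered.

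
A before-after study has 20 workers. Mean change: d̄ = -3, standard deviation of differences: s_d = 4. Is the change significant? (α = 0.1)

t = d̄/(s_d/√n) = -3/(4/√20) = -3.354. df = 19, critical t = ±1.729. Reject H₀.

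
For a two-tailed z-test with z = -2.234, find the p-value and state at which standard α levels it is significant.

p = 2·P(Z > |-2.234|) = 2·(1 - Φ(2.234)) ≈ 0.0255. Significant at α = 0.1; Significant at α = 0.05.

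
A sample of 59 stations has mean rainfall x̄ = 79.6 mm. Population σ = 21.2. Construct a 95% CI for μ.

CI = x̄ ± z*(σ/√n) = 79.6 ± 1.96(21.2/√59) = 79.6 ± 5.41 = (74.19, 85.01)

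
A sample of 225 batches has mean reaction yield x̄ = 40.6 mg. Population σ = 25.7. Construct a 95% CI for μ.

CI = x̄ ± z*(σ/√n) = 40.6 ± 1.96(25.7/√225) = 40.6 ± 3.36 = (37.24, 43.96)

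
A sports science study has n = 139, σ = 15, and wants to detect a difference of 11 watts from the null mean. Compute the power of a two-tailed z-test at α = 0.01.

SE = σ/√n = 15/√139 = 1.272. Non-centrality λ = d/SE = 11/1.272 = 8.646. Power ≈ Φ(λ - z_{α/2}) = Φ(8.646 - 2.576) = Φ(6.07) = 1.0.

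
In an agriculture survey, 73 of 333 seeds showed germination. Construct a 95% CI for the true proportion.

p̂ = 0.219. CI = p̂ ± z*√(p̂(1-p̂)/n) = (0.175, 0.264)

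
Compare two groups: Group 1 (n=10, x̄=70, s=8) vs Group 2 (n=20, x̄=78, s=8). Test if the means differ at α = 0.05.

Pooled sp = 8.0. t = -2.582, df = 28. Critical t = ±2.048. Reject H₀.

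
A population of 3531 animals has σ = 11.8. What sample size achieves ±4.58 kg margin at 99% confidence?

Without FPC: n₀ = (2.576×11.8/4.58)² = 44.048. With FPC: n = n₀N/(n₀+N-1) = 43.5 → n = 44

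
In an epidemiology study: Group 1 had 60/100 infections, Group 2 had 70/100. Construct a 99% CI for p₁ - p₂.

p̂₁ = 0.6, p̂₂ = 0.7. Difference = -0.1. CI = (-0.273, 0.073)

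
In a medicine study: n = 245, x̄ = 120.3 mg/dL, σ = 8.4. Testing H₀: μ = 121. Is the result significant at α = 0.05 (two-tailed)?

z = (120.3 - 121)/(8.4/√245) = -1.304. Since |z| ≤ 1.96, not significant at α = 0.05.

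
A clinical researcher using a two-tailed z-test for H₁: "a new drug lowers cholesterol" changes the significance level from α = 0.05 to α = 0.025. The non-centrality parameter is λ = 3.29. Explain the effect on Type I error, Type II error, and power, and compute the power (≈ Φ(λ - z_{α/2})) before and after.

Decreasing α from 0.05 to 0.025:
• Type I error rate decreases (α is the Type I rate by definition).
• Critical value moves from z_{α/2} = 1.96 to 2.241, so power = Φ(λ - z_{α/2}) goes from Φ(3.29 - 1.96) = 0.908 to Φ(3.29 - 2.241) = 0.853.
• Type II error rate β = 1 - power therefore increases (0.092 → 0.147).
Appropriate when false positives are costly — here, approving an ineffective drug — patients take a useless medication and may skip effective alternatives.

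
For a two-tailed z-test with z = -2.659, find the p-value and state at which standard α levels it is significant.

p = 2·P(Z > |-2.659|) = 2·(1 - Φ(2.659)) ≈ 0.0078. Significant at α = 0.1; Significant at α = 0.05; Significant at α = 0.01.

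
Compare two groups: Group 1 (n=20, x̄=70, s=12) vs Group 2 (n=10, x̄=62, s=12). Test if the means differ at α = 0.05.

Pooled sp = 12.0. t = 1.721, df = 28. Critical t = ±2.048. Fail to reject H₀.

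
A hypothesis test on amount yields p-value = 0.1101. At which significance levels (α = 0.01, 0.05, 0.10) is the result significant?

p = 0.1101. Not significant at any of the given levels.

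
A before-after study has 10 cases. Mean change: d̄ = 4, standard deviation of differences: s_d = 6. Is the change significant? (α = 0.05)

t = d̄/(s_d/√n) = 4/(6/√10) = 2.108. df = 9, critical t = ±2.262. Fail to reject H₀.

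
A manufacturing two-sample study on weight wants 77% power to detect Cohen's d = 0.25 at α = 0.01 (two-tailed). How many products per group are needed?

z_{α/2} = 2.576, z_β = Φ⁻¹(0.77) = 0.739. For small effect (d = 0.25): n per group = 2(z_{α/2} + z_β)²/d² = 2(2.576 + 0.739)²/0.25² = 351.7 → 352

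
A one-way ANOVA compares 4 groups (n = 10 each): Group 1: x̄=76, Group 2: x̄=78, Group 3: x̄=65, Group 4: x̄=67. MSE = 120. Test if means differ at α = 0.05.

Grand mean = 71.5. SS_between = 1250.0, MS_between = 416.67. F = 3.472, F_crit ≈ 2.866. Reject H₀.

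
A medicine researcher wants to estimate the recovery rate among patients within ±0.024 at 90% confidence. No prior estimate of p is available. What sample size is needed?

Conservative approach: use p = 0.5 (maximizes p(1-p) = 0.25). n = z²(0.25)/E² = 1.645²×0.25/0.024² = 1174.5 → n = 1175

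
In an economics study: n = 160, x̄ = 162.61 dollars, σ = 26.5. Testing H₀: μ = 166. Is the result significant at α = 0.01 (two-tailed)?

z = (162.61 - 166)/(26.5/√160) = -1.618. Since |z| ≤ 2.576, not significant at α = 0.01.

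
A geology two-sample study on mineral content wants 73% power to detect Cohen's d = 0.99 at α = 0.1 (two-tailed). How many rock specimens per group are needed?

z_{α/2} = 1.645, z_β = Φ⁻¹(0.73) = 0.613. For large effect (d = 0.99): n per group = 2(z_{α/2} + z_β)²/d² = 2(1.645 + 0.613)²/0.99² = 10.4 → 11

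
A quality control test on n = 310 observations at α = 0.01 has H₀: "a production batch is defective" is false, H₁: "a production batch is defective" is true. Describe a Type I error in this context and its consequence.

Type I error: rejecting H₀ when it is true — concluding that a production batch is defective when in fact it is not. Consequence: scrapping a good batch — wasted material and cost for no reason.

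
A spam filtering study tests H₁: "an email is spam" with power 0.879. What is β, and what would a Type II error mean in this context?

β = 1 - power = 1 - 0.879 = 0.121. A Type II error is failing to reject H₀ when H₀ is false (false negative) — here, failing to conclude that an email is spam when in fact it is true. Consequence: a spam email lands in the inbox.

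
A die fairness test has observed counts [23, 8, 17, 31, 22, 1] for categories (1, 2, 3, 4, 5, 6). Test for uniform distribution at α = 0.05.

Expected = 17 each. χ² = Σ(O-E)²/E = 34.941. df = 5, critical value = 11.07. Reject H₀.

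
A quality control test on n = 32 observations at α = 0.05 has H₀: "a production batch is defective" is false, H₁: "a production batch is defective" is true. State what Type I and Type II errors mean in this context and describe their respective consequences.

Type I (false positive): concluding that a production batch is defective when it is not — scrapping a good batch — wasted material and cost for no reason. Type II (false negative): failing to conclude that a production batch is defective when it is — shipping a defective batch — faulty products reach customers. Which is costlier depends on domain priorities and is a judgement call rather than a statistical fact.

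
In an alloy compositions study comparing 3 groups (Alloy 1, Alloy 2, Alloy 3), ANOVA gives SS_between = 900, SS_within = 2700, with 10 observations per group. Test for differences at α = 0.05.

df_between = 2, df_within = 27. F = MS_between/MS_within = 450.0/100.0 = 4.5. F_crit ≈ 3.354. Reject H₀. At least one mean differs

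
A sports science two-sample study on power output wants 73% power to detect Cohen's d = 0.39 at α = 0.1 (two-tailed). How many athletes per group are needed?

z_{α/2} = 1.645, z_β = Φ⁻¹(0.73) = 0.613. For small effect (d = 0.39): n per group = 2(z_{α/2} + z_β)²/d² = 2(1.645 + 0.613)²/0.39² = 67.04 → 68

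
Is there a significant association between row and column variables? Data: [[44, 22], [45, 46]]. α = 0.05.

χ² = 4.618. df = 1, critical = 3.841. Reject H₀. Variables are dependent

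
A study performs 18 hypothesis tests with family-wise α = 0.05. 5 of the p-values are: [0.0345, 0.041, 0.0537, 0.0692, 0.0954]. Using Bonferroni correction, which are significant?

Bonferroni α = 0.05/18 = 0.00278. None of the given p-values are significant.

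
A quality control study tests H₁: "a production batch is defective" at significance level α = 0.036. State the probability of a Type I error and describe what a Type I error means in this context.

P(Type I error) = α = 0.036. A Type I error is rejecting H₀ when H₀ is actually true (false positive) — here, concluding that a production batch is defective when in fact this is not the case. Consequence: scrapping a good batch — wasted material and cost for no reason.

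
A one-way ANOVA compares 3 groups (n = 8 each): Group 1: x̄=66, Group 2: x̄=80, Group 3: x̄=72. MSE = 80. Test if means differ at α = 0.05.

Grand mean = 72.67. SS_between = 789.33, MS_between = 394.67. F = 4.933, F_crit ≈ 3.467. Reject H₀.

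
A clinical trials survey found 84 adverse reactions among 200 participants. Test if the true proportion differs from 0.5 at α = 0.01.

p̂ = 0.42, p₀ = 0.5. z = (p̂ - p₀)/√(p₀(1-p₀)/n) = -2.263. Critical: ±2.576. Fail to reject H₀.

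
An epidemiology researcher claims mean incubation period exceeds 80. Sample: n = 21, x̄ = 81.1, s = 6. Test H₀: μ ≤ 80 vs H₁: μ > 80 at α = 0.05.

t = (81.1 - 80)/(6/√21) = 0.84, df = 20. Critical t = 1.725. Fail to reject H₀.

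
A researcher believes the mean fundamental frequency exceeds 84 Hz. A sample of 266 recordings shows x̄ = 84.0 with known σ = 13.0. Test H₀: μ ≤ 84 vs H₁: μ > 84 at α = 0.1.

z = 0.0. Critical value: 1.28. Fail to reject H₀.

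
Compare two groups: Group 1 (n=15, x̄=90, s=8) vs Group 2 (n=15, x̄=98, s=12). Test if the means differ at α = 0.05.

Pooled sp = 10.2. t = -2.148, df = 28. Critical t = ±2.048. Reject H₀.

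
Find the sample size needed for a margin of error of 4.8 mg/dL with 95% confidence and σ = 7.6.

n = (z*σ/E)² = (1.96×7.6/4.8)² = 9.6 → n = 10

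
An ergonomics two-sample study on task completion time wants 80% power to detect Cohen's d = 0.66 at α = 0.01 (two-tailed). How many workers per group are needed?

z_{α/2} = 2.576, z_β = Φ⁻¹(0.8) = 0.842. For medium effect (d = 0.66): n per group = 2(z_{α/2} + z_β)²/d² = 2(2.576 + 0.842)²/0.66² = 53.6 → 54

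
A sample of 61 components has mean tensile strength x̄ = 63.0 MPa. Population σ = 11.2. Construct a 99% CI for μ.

CI = x̄ ± z*(σ/√n) = 63.0 ± 2.576(11.2/√61) = 63.0 ± 3.69 = (59.31, 66.69)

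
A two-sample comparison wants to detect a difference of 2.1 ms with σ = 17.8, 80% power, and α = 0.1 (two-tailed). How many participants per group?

n per group = 2(z_α/2 + z_β)²σ²/d² = 2×(1.645 + 0.84)²×17.8²/2.1² = 887.3 → n = 888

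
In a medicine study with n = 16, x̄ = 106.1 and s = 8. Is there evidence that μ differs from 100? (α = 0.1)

t = (x̄ - μ₀)/(s/√n) = (106.1 - 100)/(8/√16) = 3.05. df = 15, critical t = ±1.753. Reject H₀.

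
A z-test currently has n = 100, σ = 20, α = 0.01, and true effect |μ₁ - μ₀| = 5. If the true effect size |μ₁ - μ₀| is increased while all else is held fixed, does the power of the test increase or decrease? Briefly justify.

Power increases: a larger true effect increases the non-centrality λ = |μ₁ - μ₀|/(σ/√n).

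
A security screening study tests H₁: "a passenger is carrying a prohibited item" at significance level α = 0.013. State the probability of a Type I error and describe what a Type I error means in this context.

P(Type I error) = α = 0.013. A Type I error is rejecting H₀ when H₀ is actually true (false positive) — here, concluding that a passenger is carrying a prohibited item when in fact this is not the case. Consequence: detaining an innocent passenger — delay and inconvenience.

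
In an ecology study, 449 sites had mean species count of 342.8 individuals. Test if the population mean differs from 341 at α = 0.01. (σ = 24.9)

z = (x̄ - μ₀)/(σ/√n) = (342.8 - 341)/(24.9/√449) = 1.532. Critical value: ±2.576. Since |1.532| ≤ 2.576, Fail to reject H₀.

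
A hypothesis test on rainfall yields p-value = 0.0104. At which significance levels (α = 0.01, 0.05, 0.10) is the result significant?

p = 0.0104. Significant at: α = 0.05, 0.1.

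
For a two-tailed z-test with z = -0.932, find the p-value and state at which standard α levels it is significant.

p = 2·P(Z > |-0.932|) = 2·(1 - Φ(0.932)) ≈ 0.3513. Not significant at any standard level.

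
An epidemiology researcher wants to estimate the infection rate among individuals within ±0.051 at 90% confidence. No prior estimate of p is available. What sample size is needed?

Conservative approach: use p = 0.5 (maximizes p(1-p) = 0.25). n = z²(0.25)/E² = 1.645²×0.25/0.051² = 260.1 → n = 261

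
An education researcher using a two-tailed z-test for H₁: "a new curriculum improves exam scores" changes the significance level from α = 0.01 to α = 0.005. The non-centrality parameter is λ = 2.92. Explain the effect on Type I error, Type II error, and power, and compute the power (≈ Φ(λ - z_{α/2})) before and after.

Decreasing α from 0.01 to 0.005:
• Type I error rate decreases (α is the Type I rate by definition).
• Critical value moves from z_{α/2} = 2.576 to 2.807, so power = Φ(λ - z_{α/2}) goes from Φ(2.92 - 2.576) = 0.635 to Φ(2.92 - 2.807) = 0.545.
• Type II error rate β = 1 - power therefore increases (0.365 → 0.455).
Appropriate when false positives are costly — here, adopting a curriculum that gives no real benefit — disruption for nothing.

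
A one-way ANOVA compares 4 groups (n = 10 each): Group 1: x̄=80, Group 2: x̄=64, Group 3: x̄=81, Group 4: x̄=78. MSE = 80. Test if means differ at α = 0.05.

Grand mean = 75.75. SS_between = 1887.5, MS_between = 629.17. F = 7.865, F_crit ≈ 2.866. Reject H₀.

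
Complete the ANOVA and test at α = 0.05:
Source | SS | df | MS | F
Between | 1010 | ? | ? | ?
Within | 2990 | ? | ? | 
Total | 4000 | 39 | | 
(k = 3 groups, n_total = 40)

df_between = 2, df_within = 37. MS_between = 505.0, MS_within = 80.81. F = 6.249, F_crit ≈ 3.252. Reject H₀.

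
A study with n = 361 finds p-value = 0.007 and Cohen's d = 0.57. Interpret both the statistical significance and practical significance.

Statistically significant (p = 0.007 < 0.05). Cohen's d = 0.57 indicates a medium effect size. Both statistical and practical significance should be considered.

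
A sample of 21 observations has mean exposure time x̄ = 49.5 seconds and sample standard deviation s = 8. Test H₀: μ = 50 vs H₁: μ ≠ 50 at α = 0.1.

t = (x̄ - μ₀)/(s/√n) = (49.5 - 50)/(8/√21) = -0.286. df = 20, critical t = ±1.725. Fail to reject H₀.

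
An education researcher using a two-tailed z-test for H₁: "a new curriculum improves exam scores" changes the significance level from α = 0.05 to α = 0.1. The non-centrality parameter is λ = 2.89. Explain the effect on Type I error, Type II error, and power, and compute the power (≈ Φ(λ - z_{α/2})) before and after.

Increasing α from 0.05 to 0.1:
• Type I error rate increases (α is the Type I rate by definition).
• Critical value moves from z_{α/2} = 1.96 to 1.645, so power = Φ(λ - z_{α/2}) goes from Φ(2.89 - 1.96) = 0.824 to Φ(2.89 - 1.645) = 0.893.
• Type II error rate β = 1 - power therefore decreases (0.176 → 0.107).
Appropriate when false negatives are costly — here, keeping the old curriculum when the new one would have helped students.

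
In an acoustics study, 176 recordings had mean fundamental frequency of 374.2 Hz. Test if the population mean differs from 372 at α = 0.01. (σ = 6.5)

z = (x̄ - μ₀)/(σ/√n) = (374.2 - 372)/(6.5/√176) = 4.49. Critical value: ±2.576. Since |4.49| > 2.576, Reject H₀.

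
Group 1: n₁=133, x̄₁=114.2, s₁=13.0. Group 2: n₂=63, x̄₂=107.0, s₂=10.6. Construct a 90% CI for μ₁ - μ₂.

Difference = 7.2. SE = √(13.0²/133 + 10.6²/63) = 1.748. CI = (4.33, 10.07)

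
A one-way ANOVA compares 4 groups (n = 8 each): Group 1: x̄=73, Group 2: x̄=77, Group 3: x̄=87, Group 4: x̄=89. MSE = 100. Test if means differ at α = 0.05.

Grand mean = 81.5. SS_between = 1432.0, MS_between = 477.33. F = 4.773, F_crit ≈ 2.947. Reject H₀.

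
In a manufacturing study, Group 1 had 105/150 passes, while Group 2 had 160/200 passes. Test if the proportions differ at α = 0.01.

p̂₁ = 0.7, p̂₂ = 0.8, pooled p̂ = 0.757. z = -2.159. Critical: ±2.576. Fail to reject H₀.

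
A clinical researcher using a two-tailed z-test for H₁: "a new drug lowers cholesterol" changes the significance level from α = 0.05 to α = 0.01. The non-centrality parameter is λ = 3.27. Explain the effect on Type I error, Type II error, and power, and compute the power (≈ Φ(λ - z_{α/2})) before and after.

Decreasing α from 0.05 to 0.01:
• Type I error rate decreases (α is the Type I rate by definition).
• Critical value moves from z_{α/2} = 1.96 to 2.576, so power = Φ(λ - z_{α/2}) goes from Φ(3.27 - 1.96) = 0.905 to Φ(3.27 - 2.576) = 0.756.
• Type II error rate β = 1 - power therefore increases (0.095 → 0.244).
Appropriate when false positives are costly — here, approving an ineffective drug — patients take a useless medication and may skip effective alternatives.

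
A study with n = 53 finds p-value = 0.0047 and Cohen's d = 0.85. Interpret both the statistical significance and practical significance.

Statistically significant (p = 0.0047 < 0.05). Cohen's d = 0.85 indicates a large effect size. Both statistical and practical significance should be considered.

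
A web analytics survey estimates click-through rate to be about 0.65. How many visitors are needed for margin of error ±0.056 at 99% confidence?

n = z²p(1-p)/E² = 2.576²×0.65×0.35/0.056² = 481.4 → n = 482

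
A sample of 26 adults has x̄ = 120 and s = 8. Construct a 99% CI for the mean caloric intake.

CI = x̄ ± t*(s/√n) = 120 ± 2.787(8/√26) = (115.63, 124.37)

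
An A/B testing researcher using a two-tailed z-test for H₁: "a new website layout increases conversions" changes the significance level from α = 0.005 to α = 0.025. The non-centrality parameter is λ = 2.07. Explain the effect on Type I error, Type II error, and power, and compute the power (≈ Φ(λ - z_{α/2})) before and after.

Increasing α from 0.005 to 0.025:
• Type I error rate increases (α is the Type I rate by definition).
• Critical value moves from z_{α/2} = 2.807 to 2.241, so power = Φ(λ - z_{α/2}) goes from Φ(2.07 - 2.807) = 0.231 to Φ(2.07 - 2.241) = 0.432.
• Type II error rate β = 1 - power therefore decreases (0.769 → 0.568).
Appropriate when false negatives are costly — here, discarding a layout that would have improved conversions — lost revenue.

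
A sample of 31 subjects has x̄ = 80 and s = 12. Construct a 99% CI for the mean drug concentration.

CI = x̄ ± t*(s/√n) = 80 ± 2.75(12/√31) = (74.07, 85.93)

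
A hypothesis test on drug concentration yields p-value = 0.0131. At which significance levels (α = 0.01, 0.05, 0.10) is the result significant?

p = 0.0131. Significant at: α = 0.05, 0.1.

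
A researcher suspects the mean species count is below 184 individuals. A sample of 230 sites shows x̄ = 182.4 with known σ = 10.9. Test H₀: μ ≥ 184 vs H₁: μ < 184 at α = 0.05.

z = -2.226. Critical value: -1.645. Reject H₀.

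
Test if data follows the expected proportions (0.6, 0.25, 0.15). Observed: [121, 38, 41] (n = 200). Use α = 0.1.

Expected: [120.0, 50.0, 30.0]. χ² = 6.922. df = 2, critical = 4.605. Reject H₀.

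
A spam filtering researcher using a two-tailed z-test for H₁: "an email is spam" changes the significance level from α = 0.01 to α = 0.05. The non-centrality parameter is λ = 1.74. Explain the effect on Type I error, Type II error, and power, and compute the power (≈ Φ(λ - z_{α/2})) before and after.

Increasing α from 0.01 to 0.05:
• Type I error rate increases (α is the Type I rate by definition).
• Critical value moves from z_{α/2} = 2.576 to 1.96, so power = Φ(λ - z_{α/2}) goes from Φ(1.74 - 2.576) = 0.202 to Φ(1.74 - 1.96) = 0.413.
• Type II error rate β = 1 - power therefore decreases (0.798 → 0.587).
Appropriate when false negatives are costly — here, a spam email lands in the inbox.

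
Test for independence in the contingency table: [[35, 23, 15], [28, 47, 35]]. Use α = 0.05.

χ² = 9.931. df = 2, critical = 5.991. Reject H₀. Variables are dependent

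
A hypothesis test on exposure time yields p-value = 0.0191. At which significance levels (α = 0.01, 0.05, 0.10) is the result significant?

p = 0.0191. Significant at: α = 0.05, 0.1.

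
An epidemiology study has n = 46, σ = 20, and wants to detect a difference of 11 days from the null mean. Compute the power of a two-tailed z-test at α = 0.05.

SE = σ/√n = 20/√46 = 2.949. Non-centrality λ = d/SE = 11/2.949 = 3.73. Power ≈ Φ(λ - z_{α/2}) = Φ(3.73 - 1.96) = Φ(1.77) = 0.962.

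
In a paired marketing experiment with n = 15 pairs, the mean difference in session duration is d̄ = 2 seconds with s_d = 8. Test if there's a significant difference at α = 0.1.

t = d̄/(s_d/√n) = 2/(8/√15) = 0.968. df = 14, critical t = ±1.761. Fail to reject H₀.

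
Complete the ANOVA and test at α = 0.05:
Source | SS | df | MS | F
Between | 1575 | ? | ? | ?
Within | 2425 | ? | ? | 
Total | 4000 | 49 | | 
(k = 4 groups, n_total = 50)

df_between = 3, df_within = 46. MS_between = 525.0, MS_within = 52.72. F = 9.959, F_crit ≈ 2.807. Reject H₀.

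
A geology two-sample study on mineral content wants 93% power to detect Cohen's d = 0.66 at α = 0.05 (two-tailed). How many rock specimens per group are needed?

z_{α/2} = 1.96, z_β = Φ⁻¹(0.93) = 1.476. For medium effect (d = 0.66): n per group = 2(z_{α/2} + z_β)²/d² = 2(1.96 + 1.476)²/0.66² = 54.2 → 55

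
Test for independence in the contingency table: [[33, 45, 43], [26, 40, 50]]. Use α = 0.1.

χ² = 1.547. df = 2, critical = 4.605. Fail to reject H₀. No evidence of dependence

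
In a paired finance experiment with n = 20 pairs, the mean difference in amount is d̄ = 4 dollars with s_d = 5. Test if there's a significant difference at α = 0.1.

t = d̄/(s_d/√n) = 4/(5/√20) = 3.578. df = 19, critical t = ±1.729. Reject H₀.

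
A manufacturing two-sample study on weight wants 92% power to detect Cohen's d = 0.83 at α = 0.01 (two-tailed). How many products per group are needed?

z_{α/2} = 2.576, z_β = Φ⁻¹(0.92) = 1.405. For large effect (d = 0.83): n per group = 2(z_{α/2} + z_β)²/d² = 2(2.576 + 1.405)²/0.83² = 46.01 → 47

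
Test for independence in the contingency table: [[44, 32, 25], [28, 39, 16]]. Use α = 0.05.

χ² = 4.504. df = 2, critical = 5.991. Fail to reject H₀. No evidence of dependence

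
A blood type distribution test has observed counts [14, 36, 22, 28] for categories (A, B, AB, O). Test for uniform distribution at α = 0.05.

Expected = 25 each. χ² = Σ(O-E)²/E = 10.4. df = 3, critical value = 7.815. Reject H₀.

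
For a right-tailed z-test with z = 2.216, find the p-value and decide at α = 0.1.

p = P(Z > 2.216) = 1 - Φ(2.216) ≈ 0.0133. Since p < 0.1, reject H₀ (significant) at α = 0.1.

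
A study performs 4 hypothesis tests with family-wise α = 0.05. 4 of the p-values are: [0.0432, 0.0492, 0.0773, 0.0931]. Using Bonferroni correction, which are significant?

Bonferroni α = 0.05/4 = 0.0125. None of the given p-values are significant.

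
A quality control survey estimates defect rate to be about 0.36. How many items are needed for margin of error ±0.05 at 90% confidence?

n = z²p(1-p)/E² = 1.645²×0.36×0.64/0.05² = 249.4 → n = 250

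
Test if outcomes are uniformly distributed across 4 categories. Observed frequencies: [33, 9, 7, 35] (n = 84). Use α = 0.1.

Expected = 21 each. χ² = Σ(O-E)²/E = 32.381. df = 3, critical value = 6.251. Reject H₀.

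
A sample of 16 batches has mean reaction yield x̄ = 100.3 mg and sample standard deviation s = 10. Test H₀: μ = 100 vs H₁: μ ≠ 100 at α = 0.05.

t = (x̄ - μ₀)/(s/√n) = (100.3 - 100)/(10/√16) = 0.12. df = 15, critical t = ±2.131. Fail to reject H₀.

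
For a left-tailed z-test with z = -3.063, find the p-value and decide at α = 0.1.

p = P(Z < -3.063) = Φ(-3.063) ≈ 0.0011. Since p < 0.1, reject H₀ (significant) at α = 0.1.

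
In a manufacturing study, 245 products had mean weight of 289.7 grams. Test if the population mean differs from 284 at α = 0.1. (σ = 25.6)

z = (x̄ - μ₀)/(σ/√n) = (289.7 - 284)/(25.6/√245) = 3.485. Critical value: ±1.645. Since |3.485| > 1.645, Reject H₀.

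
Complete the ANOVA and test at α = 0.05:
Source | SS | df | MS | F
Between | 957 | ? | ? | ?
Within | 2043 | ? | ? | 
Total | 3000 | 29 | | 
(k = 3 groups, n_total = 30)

df_between = 2, df_within = 27. MS_between = 478.5, MS_within = 75.67. F = 6.324, F_crit ≈ 3.354. Reject H₀.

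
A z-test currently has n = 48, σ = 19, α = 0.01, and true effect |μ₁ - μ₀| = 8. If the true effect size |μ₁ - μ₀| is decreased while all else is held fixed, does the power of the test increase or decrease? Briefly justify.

Power decreases: a smaller true effect decreases the non-centrality λ = |μ₁ - μ₀|/(σ/√n).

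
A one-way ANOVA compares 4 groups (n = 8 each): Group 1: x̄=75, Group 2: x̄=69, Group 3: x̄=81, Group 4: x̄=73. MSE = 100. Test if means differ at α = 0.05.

Grand mean = 74.5. SS_between = 600.0, MS_between = 200.0. F = 2.0, F_crit ≈ 2.947. Fail to reject H₀.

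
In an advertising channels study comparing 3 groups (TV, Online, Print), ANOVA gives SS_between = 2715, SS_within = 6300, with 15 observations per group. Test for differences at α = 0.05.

df_between = 2, df_within = 42. F = MS_between/MS_within = 1357.5/150.0 = 9.05. F_crit ≈ 3.22. Reject H₀. At least one mean differs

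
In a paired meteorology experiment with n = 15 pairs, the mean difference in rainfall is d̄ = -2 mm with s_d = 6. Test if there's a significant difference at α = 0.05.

t = d̄/(s_d/√n) = -2/(6/√15) = -1.291. df = 14, critical t = ±2.145. Fail to reject H₀.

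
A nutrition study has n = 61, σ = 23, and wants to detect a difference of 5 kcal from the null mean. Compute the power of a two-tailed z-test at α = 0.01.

SE = σ/√n = 23/√61 = 2.945. Non-centrality λ = d/SE = 5/2.945 = 1.698. Power ≈ Φ(λ - z_{α/2}) = Φ(1.698 - 2.576) = Φ(-0.878) = 0.19.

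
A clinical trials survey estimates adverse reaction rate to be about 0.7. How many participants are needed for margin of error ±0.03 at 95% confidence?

n = z²p(1-p)/E² = 1.96²×0.7×0.3/0.03² = 896.4 → n = 897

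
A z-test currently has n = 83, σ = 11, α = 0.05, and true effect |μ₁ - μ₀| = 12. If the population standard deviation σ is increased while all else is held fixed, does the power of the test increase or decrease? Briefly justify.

Power decreases: a larger σ inflates the standard error σ/√n, pulling the sampling distribution under H₁ back toward the critical value.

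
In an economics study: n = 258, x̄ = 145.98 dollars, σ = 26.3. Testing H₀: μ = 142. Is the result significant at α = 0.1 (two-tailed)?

z = (145.98 - 142)/(26.3/√258) = 2.431. Since |z| > 1.645, significant at α = 0.1.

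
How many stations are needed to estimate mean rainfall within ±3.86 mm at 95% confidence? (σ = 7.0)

n = (z*σ/E)² = (1.96×7.0/3.86)² = 12.6 → n = 13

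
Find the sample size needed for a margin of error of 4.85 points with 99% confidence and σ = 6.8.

n = (z*σ/E)² = (2.576×6.8/4.85)² = 13.04 → n = 14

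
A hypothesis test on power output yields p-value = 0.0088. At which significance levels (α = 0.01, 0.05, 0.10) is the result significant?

p = 0.0088. Significant at: α = 0.01, 0.05, 0.1.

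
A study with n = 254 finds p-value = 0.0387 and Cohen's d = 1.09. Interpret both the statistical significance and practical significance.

Statistically significant (p = 0.0387 < 0.05). Cohen's d = 1.09 indicates a large effect size. Both statistical and practical significance should be considered.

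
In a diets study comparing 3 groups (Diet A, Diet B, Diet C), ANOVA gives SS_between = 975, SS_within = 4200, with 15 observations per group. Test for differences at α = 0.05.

df_between = 2, df_within = 42. F = MS_between/MS_within = 487.5/100.0 = 4.875. F_crit ≈ 3.22. Reject H₀. At least one mean differs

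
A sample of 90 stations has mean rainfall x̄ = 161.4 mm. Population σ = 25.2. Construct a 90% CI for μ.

CI = x̄ ± z*(σ/√n) = 161.4 ± 1.645(25.2/√90) = 161.4 ± 4.37 = (157.03, 165.77)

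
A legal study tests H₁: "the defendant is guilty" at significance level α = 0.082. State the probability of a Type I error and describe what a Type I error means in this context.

P(Type I error) = α = 0.082. A Type I error is rejecting H₀ when H₀ is actually true (false positive) — here, concluding that the defendant is guilty when in fact this is not the case. Consequence: convicting an innocent person.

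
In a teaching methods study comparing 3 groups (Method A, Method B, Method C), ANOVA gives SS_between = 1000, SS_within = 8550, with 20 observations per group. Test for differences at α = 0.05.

df_between = 2, df_within = 57. F = MS_between/MS_within = 500.0/150.0 = 3.333. F_crit ≈ 3.159. Reject H₀. At least one mean differs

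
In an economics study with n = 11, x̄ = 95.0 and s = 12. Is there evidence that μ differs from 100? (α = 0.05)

t = (x̄ - μ₀)/(s/√n) = (95.0 - 100)/(12/√11) = -1.382. df = 10, critical t = ±2.228. Fail to reject H₀.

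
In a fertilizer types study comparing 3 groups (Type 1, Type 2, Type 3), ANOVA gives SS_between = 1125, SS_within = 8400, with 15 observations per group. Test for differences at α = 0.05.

df_between = 2, df_within = 42. F = MS_between/MS_within = 562.5/200.0 = 2.812. F_crit ≈ 3.22. Fail to reject H₀.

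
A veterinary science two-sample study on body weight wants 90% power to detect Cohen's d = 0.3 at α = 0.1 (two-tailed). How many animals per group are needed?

z_{α/2} = 1.645, z_β = Φ⁻¹(0.9) = 1.282. For small effect (d = 0.3): n per group = 2(z_{α/2} + z_β)²/d² = 2(1.645 + 1.282)²/0.3² = 190.4 → 191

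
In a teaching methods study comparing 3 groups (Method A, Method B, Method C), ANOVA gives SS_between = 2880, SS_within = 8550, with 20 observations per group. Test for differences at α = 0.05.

df_between = 2, df_within = 57. F = MS_between/MS_within = 1440.0/150.0 = 9.6. F_crit ≈ 3.159. Reject H₀. At least one mean differs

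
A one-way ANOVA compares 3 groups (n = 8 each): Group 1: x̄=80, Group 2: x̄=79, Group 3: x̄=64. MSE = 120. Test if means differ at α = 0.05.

Grand mean = 74.33. SS_between = 1285.33, MS_between = 642.67. F = 5.356, F_crit ≈ 3.467. Reject H₀.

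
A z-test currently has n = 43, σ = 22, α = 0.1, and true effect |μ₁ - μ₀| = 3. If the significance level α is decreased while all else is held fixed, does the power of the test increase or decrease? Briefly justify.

Power decreases: a smaller α raises the critical value, so less of the H₁ sampling distribution falls in the rejection region.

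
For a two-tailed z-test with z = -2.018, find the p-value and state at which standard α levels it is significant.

p = 2·P(Z > |-2.018|) = 2·(1 - Φ(2.018)) ≈ 0.0436. Significant at α = 0.1; Significant at α = 0.05.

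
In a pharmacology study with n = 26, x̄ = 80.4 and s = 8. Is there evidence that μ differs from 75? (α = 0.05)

t = (x̄ - μ₀)/(s/√n) = (80.4 - 75)/(8/√26) = 3.442. df = 25, critical t = ±2.06. Reject H₀.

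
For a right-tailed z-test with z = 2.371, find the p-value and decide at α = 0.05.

p = P(Z > 2.371) = 1 - Φ(2.371) ≈ 0.0089. Since p < 0.05, reject H₀ (significant) at α = 0.05.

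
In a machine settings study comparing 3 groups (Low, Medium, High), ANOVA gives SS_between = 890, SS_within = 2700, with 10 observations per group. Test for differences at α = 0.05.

df_between = 2, df_within = 27. F = MS_between/MS_within = 445.0/100.0 = 4.45. F_crit ≈ 3.354. Reject H₀. At least one mean differs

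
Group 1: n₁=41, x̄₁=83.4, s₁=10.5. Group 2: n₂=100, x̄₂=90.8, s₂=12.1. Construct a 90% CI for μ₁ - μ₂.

Difference = -7.4. SE = √(10.5²/41 + 12.1²/100) = 2.038. CI = (-10.75, -4.05)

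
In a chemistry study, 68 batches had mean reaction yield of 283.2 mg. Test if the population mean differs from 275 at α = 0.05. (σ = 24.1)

z = (x̄ - μ₀)/(σ/√n) = (283.2 - 275)/(24.1/√68) = 2.806. Critical value: ±1.96. Since |2.806| > 1.96, Reject H₀.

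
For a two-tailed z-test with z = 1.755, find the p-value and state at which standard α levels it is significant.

p = 2·P(Z > |1.755|) = 2·(1 - Φ(1.755)) ≈ 0.0793. Significant at α = 0.1.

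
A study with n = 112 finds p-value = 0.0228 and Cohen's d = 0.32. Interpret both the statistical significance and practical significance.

Statistically significant (p = 0.0228 < 0.05). Cohen's d = 0.32 indicates a small effect size. Both statistical and practical significance should be considered.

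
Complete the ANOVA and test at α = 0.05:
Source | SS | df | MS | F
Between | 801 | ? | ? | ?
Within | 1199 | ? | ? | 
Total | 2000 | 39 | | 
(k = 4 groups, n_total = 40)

df_between = 3, df_within = 36. MS_between = 267.0, MS_within = 33.31. F = 8.017, F_crit ≈ 2.866. Reject H₀.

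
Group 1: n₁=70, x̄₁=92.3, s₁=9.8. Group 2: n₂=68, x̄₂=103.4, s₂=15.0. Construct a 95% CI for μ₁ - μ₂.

Difference = -11.1. SE = √(9.8²/70 + 15.0²/68) = 2.164. CI = (-15.34, -6.86)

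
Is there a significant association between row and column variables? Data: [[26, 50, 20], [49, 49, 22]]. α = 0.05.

χ² = 4.548. df = 2, critical = 5.991. Fail to reject H₀. No evidence of dependence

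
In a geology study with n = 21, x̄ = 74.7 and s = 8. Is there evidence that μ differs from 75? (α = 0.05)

t = (x̄ - μ₀)/(s/√n) = (74.7 - 75)/(8/√21) = -0.172. df = 20, critical t = ±2.086. Fail to reject H₀.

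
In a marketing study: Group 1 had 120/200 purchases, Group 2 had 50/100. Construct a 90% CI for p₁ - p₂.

p̂₁ = 0.6, p̂₂ = 0.5. Difference = 0.1. CI = (-0.0, 0.2)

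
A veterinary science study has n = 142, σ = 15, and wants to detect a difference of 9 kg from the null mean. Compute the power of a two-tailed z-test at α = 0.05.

SE = σ/√n = 15/√142 = 1.259. Non-centrality λ = d/SE = 9/1.259 = 7.15. Power ≈ Φ(λ - z_{α/2}) = Φ(7.15 - 1.96) = Φ(5.19) = 1.0.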